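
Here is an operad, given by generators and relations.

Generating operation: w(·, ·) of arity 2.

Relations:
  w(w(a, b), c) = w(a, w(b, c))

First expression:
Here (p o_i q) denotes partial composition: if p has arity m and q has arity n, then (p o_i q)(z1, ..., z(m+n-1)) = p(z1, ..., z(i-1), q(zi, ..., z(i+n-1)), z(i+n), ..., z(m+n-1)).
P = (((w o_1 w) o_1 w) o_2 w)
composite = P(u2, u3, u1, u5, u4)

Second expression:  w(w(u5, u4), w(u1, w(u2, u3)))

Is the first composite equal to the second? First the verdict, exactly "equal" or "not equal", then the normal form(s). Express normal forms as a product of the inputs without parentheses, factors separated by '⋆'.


The first expression, normalized: u2 ⋆ u3 ⋆ u1 ⋆ u5 ⋆ u4
The second expression, normalized: u5 ⋆ u4 ⋆ u1 ⋆ u2 ⋆ u3
Distinct normal forms: not equal.

not equal: they reduce to u2 ⋆ u3 ⋆ u1 ⋆ u5 ⋆ u4 and u5 ⋆ u4 ⋆ u1 ⋆ u2 ⋆ u3


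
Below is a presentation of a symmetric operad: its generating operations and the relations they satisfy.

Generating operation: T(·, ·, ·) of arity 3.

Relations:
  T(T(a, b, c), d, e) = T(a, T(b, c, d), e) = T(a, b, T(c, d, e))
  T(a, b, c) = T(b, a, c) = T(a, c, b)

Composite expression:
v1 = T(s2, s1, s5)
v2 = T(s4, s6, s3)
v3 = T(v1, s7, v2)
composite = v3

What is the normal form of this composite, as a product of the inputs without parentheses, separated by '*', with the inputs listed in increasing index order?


s1 * s2 * s3 * s4 * s5 * s6 * s7

Both nesting and order wash out for T; what remains is which s's occur.
T(s2, s1, s5) linearizes to s2 * s1 * s5
T(s4, s6, s3) linearizes to s4 * s6 * s3
T(T(s2, s1, s5), s7, T(s4, s6, s3)) linearizes to s2 * s1 * s5 * s7 * s4 * s6 * s3
the factors in increasing index order: s1 * s2 * s3 * s4 * s5 * s6 * s7


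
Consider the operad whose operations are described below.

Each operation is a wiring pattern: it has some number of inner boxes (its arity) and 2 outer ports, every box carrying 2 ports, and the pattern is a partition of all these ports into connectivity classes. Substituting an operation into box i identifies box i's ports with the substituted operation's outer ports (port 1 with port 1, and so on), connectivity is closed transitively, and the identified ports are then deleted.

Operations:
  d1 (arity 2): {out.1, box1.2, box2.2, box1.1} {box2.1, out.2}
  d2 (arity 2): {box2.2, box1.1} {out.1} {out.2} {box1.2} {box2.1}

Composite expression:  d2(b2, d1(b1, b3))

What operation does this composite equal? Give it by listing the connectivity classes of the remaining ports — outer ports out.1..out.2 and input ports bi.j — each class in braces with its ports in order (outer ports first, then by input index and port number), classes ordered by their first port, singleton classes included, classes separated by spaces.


{out.1} {out.2} {b1.1, b1.2, b3.2} {b2.1, b3.1} {b2.2}

Substituting into d2 glues patterns; closure does the rest.
d1 over (b1, b3) gives {out.1, b1.1, b1.2, b3.2} {out.2, b3.1}, out.j being that stage's outer ports
d2 over (b2, b1, b3) gives {out.1} {out.2} {b1.1, b1.2, b3.2} {b2.1, b3.1} {b2.2}, out.j being that stage's outer ports


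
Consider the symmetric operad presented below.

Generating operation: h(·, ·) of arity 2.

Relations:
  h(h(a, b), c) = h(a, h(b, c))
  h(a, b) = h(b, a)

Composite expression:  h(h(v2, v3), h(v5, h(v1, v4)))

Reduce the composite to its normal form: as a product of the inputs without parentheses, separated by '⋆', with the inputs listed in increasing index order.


v1 ⋆ v2 ⋆ v3 ⋆ v4 ⋆ v5

Both nesting and order wash out for h; what remains is which v's occur.
h(v2, v3) unparenthesizes to v2 ⋆ v3
h(v1, v4) unparenthesizes to v1 ⋆ v4
h(v5, h(v1, v4)) unparenthesizes to v5 ⋆ v1 ⋆ v4
h(h(v2, v3), h(v5, h(v1, v4))) unparenthesizes to v2 ⋆ v3 ⋆ v5 ⋆ v1 ⋆ v4
putting the inputs in ascending order: v1 ⋆ v2 ⋆ v3 ⋆ v4 ⋆ v5


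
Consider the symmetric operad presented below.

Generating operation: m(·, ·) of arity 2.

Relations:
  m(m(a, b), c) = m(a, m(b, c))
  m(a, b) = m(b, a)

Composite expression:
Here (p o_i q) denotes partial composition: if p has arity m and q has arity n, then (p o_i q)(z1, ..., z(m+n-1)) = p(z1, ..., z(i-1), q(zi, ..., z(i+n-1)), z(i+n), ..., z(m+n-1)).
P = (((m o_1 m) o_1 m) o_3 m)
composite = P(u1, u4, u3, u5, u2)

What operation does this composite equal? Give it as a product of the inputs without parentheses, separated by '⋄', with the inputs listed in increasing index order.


u1 ⋄ u2 ⋄ u3 ⋄ u4 ⋄ u5

With m associative and commutative, the u-input set is all that matters.
m(u1, u4) linearizes to u1 ⋄ u4
m(u3, u5) linearizes to u3 ⋄ u5
m(m(u1, u4), m(u3, u5)) linearizes to u1 ⋄ u4 ⋄ u3 ⋄ u5
m(m(m(u1, u4), m(u3, u5)), u2) linearizes to u1 ⋄ u4 ⋄ u3 ⋄ u5 ⋄ u2
commutativity sorts the factors: u1 ⋄ u2 ⋄ u3 ⋄ u4 ⋄ u5


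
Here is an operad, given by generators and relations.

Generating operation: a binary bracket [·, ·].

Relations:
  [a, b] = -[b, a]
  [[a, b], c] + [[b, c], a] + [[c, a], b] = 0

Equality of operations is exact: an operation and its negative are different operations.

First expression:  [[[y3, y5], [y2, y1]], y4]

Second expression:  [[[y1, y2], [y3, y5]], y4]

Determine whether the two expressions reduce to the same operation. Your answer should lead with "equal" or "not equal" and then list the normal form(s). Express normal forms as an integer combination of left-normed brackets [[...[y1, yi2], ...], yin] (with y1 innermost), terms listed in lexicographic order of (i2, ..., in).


equal: each reduces to [[[[y1, y2], y3], y5], y4] - [[[[y1, y2], y5], y3], y4]

The first composite normalizes to [[[[y1, y2], y3], y5], y4] - [[[[y1, y2], y5], y3], y4]
The second composite normalizes to [[[[y1, y2], y3], y5], y4] - [[[[y1, y2], y5], y3], y4]
Same normal form: equal.


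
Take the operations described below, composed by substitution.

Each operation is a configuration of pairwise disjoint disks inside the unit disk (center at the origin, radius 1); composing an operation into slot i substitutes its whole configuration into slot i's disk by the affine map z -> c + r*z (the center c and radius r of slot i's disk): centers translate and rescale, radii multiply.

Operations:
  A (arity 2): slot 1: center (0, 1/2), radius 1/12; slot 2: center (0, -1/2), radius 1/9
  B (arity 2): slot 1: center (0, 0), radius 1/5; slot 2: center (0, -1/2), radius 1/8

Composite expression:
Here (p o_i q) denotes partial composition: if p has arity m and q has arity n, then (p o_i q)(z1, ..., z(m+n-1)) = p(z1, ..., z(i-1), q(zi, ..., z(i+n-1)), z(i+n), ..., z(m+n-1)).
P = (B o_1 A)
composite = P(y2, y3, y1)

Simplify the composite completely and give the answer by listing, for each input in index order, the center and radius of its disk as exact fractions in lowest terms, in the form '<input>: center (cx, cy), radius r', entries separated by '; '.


y1: center (0, -1/2), radius 1/8; y2: center (0, 1/10), radius 1/60; y3: center (0, -1/10), radius 1/45

Affine substitution under B: radii multiply and y-centers shift.
input y2: applying the 2 nested substitutions gives center (0, 1/10), radius 1/60
input y3: applying the 2 nested substitutions gives center (0, -1/10), radius 1/45
input y1: applying the 1 nested substitution gives center (0, -1/2), radius 1/8


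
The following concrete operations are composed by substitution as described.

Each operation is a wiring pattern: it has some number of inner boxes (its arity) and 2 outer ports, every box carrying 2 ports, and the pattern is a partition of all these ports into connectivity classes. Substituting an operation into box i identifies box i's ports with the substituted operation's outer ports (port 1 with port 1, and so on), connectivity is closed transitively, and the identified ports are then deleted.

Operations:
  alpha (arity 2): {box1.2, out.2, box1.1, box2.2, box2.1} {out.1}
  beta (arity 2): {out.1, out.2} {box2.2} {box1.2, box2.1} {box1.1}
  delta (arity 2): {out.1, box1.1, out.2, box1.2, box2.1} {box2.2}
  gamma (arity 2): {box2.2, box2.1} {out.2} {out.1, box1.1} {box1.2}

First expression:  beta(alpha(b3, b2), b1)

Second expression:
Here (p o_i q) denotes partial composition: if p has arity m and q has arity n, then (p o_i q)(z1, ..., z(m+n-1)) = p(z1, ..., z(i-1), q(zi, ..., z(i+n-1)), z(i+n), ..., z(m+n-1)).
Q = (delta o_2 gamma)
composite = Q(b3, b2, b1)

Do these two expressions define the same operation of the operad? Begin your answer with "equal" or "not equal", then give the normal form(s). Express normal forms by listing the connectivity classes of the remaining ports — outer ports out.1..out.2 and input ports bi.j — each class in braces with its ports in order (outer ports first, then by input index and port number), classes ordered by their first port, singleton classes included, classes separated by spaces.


not equal; the first gives {out.1, out.2} {b1.1, b2.1, b2.2, b3.1, b3.2} {b1.2} and the second {out.1, out.2, b2.1, b3.1, b3.2} {b1.1, b1.2} {b2.2}

Reducing the first expression gives {out.1, out.2} {b1.1, b2.1, b2.2, b3.1, b3.2} {b1.2}
Reducing the second expression gives {out.1, out.2, b2.1, b3.1, b3.2} {b1.1, b1.2} {b2.2}
They disagree, so not equal.


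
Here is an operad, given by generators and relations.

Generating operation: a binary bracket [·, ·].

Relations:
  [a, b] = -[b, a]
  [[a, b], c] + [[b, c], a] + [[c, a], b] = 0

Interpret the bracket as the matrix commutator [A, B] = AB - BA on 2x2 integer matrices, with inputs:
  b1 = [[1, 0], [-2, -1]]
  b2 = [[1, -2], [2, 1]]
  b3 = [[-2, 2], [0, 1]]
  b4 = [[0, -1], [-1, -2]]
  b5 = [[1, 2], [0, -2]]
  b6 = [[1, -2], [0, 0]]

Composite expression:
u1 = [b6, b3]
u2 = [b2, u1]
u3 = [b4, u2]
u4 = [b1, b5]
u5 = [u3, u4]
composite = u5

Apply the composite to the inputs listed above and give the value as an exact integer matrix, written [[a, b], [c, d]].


[b6, b3] = [[0, -4], [0, 0]]
[b2, [b6, b3]] = [[8, 0], [0, -8]]
[b4, [b2, [b6, b3]]] = [[0, 16], [-16, 0]]
[b1, b5] = [[4, 4], [-6, -4]]
[[b4, [b2, [b6, b3]]], [b1, b5]] = [[-32, -128], [-128, 32]]

[[-32, -128], [-128, 32]]


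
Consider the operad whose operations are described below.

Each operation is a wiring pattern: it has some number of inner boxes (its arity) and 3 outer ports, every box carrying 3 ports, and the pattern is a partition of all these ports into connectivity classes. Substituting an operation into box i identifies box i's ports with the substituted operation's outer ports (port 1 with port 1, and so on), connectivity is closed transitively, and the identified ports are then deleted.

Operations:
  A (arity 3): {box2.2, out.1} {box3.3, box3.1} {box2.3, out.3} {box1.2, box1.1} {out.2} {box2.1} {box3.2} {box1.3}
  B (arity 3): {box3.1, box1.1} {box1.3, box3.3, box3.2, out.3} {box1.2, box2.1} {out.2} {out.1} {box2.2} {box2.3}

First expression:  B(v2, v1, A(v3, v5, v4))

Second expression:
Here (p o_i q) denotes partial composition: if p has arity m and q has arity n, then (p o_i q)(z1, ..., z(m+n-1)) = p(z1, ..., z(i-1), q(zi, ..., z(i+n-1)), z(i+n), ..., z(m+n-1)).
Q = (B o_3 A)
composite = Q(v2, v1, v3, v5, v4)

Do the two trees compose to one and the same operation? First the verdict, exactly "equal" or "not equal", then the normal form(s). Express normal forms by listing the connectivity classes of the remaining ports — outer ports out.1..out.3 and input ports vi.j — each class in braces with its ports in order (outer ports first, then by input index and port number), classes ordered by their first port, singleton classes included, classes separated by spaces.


equal: each reduces to {out.1} {out.2} {out.3, v2.3, v5.3} {v1.1, v2.2} {v1.2} {v1.3} {v2.1, v5.2} {v3.1, v3.2} {v3.3} {v4.1, v4.3} {v4.2} {v5.1}

The first expression reduces to {out.1} {out.2} {out.3, v2.3, v5.3} {v1.1, v2.2} {v1.2} {v1.3} {v2.1, v5.2} {v3.1, v3.2} {v3.3} {v4.1, v4.3} {v4.2} {v5.1}
The second expression reduces to {out.1} {out.2} {out.3, v2.3, v5.3} {v1.1, v2.2} {v1.2} {v1.3} {v2.1, v5.2} {v3.1, v3.2} {v3.3} {v4.1, v4.3} {v4.2} {v5.1}
The normal forms match — equal.


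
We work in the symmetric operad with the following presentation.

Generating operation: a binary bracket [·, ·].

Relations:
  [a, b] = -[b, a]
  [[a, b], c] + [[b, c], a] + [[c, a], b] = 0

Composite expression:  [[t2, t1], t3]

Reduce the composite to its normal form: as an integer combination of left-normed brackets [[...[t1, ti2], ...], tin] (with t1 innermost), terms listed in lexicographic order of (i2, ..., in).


-[[t1, t2], t3]

Skip Jacobi rewriting: expand, keep t1-initial words, read off terms.
Composite bracket: [[t2, t1], t3]
Expanding via [a, b] = ab - ba: 4 signed words (2^2 = 4).
Words beginning with t1 determine it all:
  sign of t1t2t3 is -1, so it contributes -[[t1, t2], t3]


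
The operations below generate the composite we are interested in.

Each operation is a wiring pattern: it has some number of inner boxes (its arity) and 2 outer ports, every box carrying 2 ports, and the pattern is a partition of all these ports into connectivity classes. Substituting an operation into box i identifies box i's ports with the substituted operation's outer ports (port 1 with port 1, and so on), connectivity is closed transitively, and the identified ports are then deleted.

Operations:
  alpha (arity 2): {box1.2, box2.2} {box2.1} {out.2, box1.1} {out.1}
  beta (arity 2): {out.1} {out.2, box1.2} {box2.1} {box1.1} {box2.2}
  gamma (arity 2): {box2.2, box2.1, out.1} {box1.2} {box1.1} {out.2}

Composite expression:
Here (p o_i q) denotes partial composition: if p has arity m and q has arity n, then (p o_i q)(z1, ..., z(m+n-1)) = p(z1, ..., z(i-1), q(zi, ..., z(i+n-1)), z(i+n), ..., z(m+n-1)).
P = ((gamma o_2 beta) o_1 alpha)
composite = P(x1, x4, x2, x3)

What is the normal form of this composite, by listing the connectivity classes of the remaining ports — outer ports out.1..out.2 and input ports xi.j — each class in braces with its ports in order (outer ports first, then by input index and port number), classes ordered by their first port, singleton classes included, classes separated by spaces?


After gluing at gamma, chains via deleted ports link the x-ports.
alpha over (x1, x4) gives {out.1} {out.2, x1.1} {x1.2, x4.2} {x4.1}, out.j being that stage's outer ports
beta over (x2, x3) gives {out.1} {out.2, x2.2} {x2.1} {x3.1} {x3.2}, out.j being that stage's outer ports
gamma over (x1, x4, x2, x3) gives {out.1, x2.2} {out.2} {x1.1} {x1.2, x4.2} {x2.1} {x3.1} {x3.2} {x4.1}, out.j being that stage's outer ports

{out.1, x2.2} {out.2} {x1.1} {x1.2, x4.2} {x2.1} {x3.1} {x3.2} {x4.1}


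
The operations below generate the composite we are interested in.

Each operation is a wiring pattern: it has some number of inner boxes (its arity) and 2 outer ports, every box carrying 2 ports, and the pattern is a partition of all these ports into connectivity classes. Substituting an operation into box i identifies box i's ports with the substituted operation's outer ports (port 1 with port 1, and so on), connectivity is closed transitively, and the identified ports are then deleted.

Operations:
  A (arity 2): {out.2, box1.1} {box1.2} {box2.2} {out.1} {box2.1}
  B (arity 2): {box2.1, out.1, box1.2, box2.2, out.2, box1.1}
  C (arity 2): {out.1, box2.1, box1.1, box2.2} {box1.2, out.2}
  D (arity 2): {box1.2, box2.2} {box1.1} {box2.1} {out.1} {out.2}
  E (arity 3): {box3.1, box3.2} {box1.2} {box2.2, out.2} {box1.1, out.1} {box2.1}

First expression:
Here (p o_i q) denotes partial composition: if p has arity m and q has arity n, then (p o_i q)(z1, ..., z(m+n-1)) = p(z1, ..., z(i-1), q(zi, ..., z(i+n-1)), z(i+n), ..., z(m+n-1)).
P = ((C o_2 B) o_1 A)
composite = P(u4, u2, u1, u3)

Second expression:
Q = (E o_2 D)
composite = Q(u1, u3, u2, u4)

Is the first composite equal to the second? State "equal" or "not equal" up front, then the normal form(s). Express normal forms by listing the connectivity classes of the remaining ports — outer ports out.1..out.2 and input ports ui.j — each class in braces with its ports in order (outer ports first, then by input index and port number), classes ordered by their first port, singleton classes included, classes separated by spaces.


not equal — first {out.1, u1.1, u1.2, u3.1, u3.2} {out.2, u4.1} {u2.1} {u2.2} {u4.2}, second {out.1, u1.1} {out.2} {u1.2} {u2.1} {u2.2, u3.2} {u3.1} {u4.1, u4.2}

In normal form, the first expression is {out.1, u1.1, u1.2, u3.1, u3.2} {out.2, u4.1} {u2.1} {u2.2} {u4.2}
In normal form, the second expression is {out.1, u1.1} {out.2} {u1.2} {u2.1} {u2.2, u3.2} {u3.1} {u4.1, u4.2}
Different reductions; not equal.


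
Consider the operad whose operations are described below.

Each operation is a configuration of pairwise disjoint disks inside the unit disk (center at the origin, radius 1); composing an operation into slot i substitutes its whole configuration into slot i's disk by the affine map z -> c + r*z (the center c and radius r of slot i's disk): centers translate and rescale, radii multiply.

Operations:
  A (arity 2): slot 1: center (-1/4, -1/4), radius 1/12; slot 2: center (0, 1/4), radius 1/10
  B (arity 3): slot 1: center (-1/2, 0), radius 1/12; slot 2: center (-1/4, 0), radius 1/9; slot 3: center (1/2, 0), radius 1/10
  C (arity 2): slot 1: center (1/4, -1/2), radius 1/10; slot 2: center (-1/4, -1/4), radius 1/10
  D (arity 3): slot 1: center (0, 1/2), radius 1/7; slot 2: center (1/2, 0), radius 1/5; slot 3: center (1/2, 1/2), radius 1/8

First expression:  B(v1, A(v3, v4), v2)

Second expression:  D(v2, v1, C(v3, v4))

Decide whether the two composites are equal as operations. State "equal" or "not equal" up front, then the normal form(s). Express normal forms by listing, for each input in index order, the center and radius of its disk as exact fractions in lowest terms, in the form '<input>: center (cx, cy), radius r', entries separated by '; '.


Normal form of the first expression: v1: center (-1/2, 0), radius 1/12; v2: center (1/2, 0), radius 1/10; v3: center (-5/18, -1/36), radius 1/108; v4: center (-1/4, 1/36), radius 1/90
Normal form of the second expression: v1: center (1/2, 0), radius 1/5; v2: center (0, 1/2), radius 1/7; v3: center (17/32, 7/16), radius 1/80; v4: center (15/32, 15/32), radius 1/80
The forms do not match — not equal.

not equal — first v1: center (-1/2, 0), radius 1/12; v2: center (1/2, 0), radius 1/10; v3: center (-5/18, -1/36), radius 1/108; v4: center (-1/4, 1/36), radius 1/90, second v1: center (1/2, 0), radius 1/5; v2: center (0, 1/2), radius 1/7; v3: center (17/32, 7/16), radius 1/80; v4: center (15/32, 15/32), radius 1/80


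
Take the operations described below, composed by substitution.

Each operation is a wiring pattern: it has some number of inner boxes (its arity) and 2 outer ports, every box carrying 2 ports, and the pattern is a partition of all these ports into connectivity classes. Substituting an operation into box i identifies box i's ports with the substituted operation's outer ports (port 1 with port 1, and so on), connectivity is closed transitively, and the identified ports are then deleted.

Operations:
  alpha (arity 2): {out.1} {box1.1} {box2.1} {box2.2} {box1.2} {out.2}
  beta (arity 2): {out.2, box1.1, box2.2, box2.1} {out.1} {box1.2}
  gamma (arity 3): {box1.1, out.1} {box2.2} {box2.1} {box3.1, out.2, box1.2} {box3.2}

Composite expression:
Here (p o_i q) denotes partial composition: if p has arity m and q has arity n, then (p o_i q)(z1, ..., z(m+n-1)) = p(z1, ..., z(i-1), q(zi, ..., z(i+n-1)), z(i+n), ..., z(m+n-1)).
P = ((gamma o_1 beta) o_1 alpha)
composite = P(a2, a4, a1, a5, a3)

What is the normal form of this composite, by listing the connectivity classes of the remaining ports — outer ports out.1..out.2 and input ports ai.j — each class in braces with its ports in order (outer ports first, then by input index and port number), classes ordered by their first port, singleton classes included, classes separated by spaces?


{out.1} {out.2, a1.1, a1.2, a3.1} {a2.1} {a2.2} {a3.2} {a4.1} {a4.2} {a5.1} {a5.2}

Connectivity passes through glued gamma-boundaries; trace each wire chain.
stage alpha: inputs (a2, a4), connectivity {out.1} {out.2} {a2.1} {a2.2} {a4.1} {a4.2}, out.j its boundary
stage beta: inputs (a2, a4, a1), connectivity {out.1} {out.2, a1.1, a1.2} {a2.1} {a2.2} {a4.1} {a4.2}, out.j its boundary
stage gamma: inputs (a2, a4, a1, a5, a3), connectivity {out.1} {out.2, a1.1, a1.2, a3.1} {a2.1} {a2.2} {a3.2} {a4.1} {a4.2} {a5.1} {a5.2}, out.j its boundary


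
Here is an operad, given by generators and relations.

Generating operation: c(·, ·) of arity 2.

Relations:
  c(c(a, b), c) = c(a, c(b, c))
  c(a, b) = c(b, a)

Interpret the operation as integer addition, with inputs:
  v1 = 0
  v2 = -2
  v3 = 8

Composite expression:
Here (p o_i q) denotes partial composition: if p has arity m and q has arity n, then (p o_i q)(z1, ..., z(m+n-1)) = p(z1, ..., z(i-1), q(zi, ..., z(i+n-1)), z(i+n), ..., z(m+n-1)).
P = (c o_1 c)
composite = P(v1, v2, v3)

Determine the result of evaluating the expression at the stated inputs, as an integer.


6

c(v1, v2) = -2
c(c(v1, v2), v3) = 6


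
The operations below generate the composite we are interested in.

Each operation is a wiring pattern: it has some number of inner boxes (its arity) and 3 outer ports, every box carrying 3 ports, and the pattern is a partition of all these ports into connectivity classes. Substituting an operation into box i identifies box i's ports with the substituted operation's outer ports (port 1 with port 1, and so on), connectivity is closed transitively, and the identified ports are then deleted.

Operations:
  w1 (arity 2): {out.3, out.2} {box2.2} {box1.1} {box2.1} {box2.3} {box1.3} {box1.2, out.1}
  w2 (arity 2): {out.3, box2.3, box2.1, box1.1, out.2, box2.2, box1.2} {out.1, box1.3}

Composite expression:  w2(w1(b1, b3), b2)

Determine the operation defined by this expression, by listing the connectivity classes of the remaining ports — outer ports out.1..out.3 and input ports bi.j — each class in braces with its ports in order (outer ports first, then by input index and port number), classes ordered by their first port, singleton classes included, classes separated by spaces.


Treat the ports identified at w2 as solder joints: merge, then drop.
through w1, on inputs (b1, b3): {out.1, b1.2} {out.2, out.3} {b1.1} {b1.3} {b3.1} {b3.2} {b3.3} (out.j = stage outer ports)
through w2, on inputs (b1, b3, b2): {out.1, out.2, out.3, b1.2, b2.1, b2.2, b2.3} {b1.1} {b1.3} {b3.1} {b3.2} {b3.3} (out.j = stage outer ports)

{out.1, out.2, out.3, b1.2, b2.1, b2.2, b2.3} {b1.1} {b1.3} {b3.1} {b3.2} {b3.3}


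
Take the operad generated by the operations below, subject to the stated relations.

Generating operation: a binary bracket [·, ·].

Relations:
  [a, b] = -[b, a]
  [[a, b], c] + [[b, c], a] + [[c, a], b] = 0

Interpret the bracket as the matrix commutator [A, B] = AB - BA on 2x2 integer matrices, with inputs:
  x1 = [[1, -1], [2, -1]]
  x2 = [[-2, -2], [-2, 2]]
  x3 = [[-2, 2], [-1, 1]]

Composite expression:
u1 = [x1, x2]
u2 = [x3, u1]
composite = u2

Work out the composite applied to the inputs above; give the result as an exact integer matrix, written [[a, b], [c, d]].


[x1, x2] = [[6, -8], [-4, -6]]
[x3, [x1, x2]] = [[-16, 0], [-24, 16]]

[[-16, 0], [-24, 16]]


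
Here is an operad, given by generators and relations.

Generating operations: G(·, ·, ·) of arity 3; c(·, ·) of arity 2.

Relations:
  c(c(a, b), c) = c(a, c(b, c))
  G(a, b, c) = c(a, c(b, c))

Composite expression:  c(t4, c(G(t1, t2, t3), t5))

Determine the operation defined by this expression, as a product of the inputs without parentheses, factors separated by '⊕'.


t4 ⊕ t1 ⊕ t2 ⊕ t3 ⊕ t5

Key point: c is associative — brackets drop, the t-order remains.
G(t1, t2, t3) unparenthesizes to t1 ⊕ t2 ⊕ t3
c(G(t1, t2, t3), t5) unparenthesizes to t1 ⊕ t2 ⊕ t3 ⊕ t5
c(t4, c(G(t1, t2, t3), t5)) unparenthesizes to t4 ⊕ t1 ⊕ t2 ⊕ t3 ⊕ t5


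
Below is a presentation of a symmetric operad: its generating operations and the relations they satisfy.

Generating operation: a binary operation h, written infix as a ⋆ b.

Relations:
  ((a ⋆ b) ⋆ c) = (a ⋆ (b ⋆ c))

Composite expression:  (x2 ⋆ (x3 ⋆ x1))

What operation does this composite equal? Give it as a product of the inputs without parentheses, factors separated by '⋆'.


x2 ⋆ x3 ⋆ x1

Every regrouping of h is equal, so read the x-inputs in written order.
(x3 ⋆ x1) collapses to x3 ⋆ x1
(x2 ⋆ (x3 ⋆ x1)) collapses to x2 ⋆ x3 ⋆ x1


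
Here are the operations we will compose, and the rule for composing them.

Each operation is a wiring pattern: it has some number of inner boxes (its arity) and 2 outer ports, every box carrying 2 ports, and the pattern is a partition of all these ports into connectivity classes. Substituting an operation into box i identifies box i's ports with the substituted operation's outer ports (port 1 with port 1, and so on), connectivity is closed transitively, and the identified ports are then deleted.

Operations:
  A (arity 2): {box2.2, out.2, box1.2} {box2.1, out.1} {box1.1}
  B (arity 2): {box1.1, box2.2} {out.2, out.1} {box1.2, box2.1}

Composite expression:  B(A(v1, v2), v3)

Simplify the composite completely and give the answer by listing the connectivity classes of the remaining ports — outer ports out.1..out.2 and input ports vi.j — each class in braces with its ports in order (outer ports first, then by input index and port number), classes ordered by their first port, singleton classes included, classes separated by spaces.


Reachability decides: close wires over B-identified ports.
A over (v1, v2) gives {out.1, v2.1} {out.2, v1.2, v2.2} {v1.1}, out.j being that stage's outer ports
B over (v1, v2, v3) gives {out.1, out.2} {v1.1} {v1.2, v2.2, v3.1} {v2.1, v3.2}, out.j being that stage's outer ports

{out.1, out.2} {v1.1} {v1.2, v2.2, v3.1} {v2.1, v3.2}


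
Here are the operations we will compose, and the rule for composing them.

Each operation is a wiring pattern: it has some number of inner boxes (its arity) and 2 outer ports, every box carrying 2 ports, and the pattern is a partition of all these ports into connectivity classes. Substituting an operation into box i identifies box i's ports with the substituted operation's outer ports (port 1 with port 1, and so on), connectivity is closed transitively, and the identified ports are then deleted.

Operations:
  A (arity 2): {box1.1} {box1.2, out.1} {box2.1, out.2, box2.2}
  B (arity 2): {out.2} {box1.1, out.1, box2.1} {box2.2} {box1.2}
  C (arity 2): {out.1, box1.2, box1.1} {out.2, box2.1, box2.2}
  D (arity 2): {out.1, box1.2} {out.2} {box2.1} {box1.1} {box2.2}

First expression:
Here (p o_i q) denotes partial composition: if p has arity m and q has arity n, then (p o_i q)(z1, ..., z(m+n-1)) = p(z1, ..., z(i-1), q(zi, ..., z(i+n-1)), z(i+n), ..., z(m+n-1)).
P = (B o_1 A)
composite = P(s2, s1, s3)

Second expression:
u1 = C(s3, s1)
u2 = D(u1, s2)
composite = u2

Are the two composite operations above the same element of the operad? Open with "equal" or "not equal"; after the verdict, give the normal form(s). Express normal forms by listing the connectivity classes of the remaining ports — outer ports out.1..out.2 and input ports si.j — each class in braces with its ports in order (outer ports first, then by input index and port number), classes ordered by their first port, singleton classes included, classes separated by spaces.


not equal; the first gives {out.1, s2.2, s3.1} {out.2} {s1.1, s1.2} {s2.1} {s3.2} and the second {out.1, s1.1, s1.2} {out.2} {s2.1} {s2.2} {s3.1, s3.2}

The first expression reduces to {out.1, s2.2, s3.1} {out.2} {s1.1, s1.2} {s2.1} {s3.2}
The second expression reduces to {out.1, s1.1, s1.2} {out.2} {s2.1} {s2.2} {s3.1, s3.2}
No match — not equal.


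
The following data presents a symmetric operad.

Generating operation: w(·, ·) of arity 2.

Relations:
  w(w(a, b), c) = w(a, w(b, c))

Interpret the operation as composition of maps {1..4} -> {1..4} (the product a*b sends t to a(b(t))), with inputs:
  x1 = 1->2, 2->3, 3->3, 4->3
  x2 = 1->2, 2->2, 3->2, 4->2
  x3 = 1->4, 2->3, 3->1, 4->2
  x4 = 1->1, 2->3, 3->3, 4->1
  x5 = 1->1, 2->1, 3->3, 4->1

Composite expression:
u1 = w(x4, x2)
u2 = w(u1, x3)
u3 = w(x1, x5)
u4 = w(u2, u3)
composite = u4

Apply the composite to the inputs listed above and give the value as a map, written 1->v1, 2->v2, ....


1->3, 2->3, 3->3, 4->3

w(x4, x2) = 1->3, 2->3, 3->3, 4->3
w(w(x4, x2), x3) = 1->3, 2->3, 3->3, 4->3
w(x1, x5) = 1->2, 2->2, 3->3, 4->2
w(w(w(x4, x2), x3), w(x1, x5)) = 1->3, 2->3, 3->3, 4->3


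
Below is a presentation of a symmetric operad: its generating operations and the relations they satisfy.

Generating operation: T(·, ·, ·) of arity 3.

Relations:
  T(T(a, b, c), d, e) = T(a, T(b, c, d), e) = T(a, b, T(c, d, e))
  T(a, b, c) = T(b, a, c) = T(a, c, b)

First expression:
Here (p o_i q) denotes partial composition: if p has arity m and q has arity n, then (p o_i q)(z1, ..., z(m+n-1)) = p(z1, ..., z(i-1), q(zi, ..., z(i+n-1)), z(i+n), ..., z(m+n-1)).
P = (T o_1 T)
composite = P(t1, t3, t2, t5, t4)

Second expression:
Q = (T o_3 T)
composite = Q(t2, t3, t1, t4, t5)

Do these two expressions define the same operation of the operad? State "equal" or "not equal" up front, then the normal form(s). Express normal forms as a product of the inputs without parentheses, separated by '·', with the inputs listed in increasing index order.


equal; both compose to t1 · t2 · t3 · t4 · t5

The first expression, normalized: t1 · t2 · t3 · t4 · t5
The second expression, normalized: t1 · t2 · t3 · t4 · t5
Same normal form: equal.


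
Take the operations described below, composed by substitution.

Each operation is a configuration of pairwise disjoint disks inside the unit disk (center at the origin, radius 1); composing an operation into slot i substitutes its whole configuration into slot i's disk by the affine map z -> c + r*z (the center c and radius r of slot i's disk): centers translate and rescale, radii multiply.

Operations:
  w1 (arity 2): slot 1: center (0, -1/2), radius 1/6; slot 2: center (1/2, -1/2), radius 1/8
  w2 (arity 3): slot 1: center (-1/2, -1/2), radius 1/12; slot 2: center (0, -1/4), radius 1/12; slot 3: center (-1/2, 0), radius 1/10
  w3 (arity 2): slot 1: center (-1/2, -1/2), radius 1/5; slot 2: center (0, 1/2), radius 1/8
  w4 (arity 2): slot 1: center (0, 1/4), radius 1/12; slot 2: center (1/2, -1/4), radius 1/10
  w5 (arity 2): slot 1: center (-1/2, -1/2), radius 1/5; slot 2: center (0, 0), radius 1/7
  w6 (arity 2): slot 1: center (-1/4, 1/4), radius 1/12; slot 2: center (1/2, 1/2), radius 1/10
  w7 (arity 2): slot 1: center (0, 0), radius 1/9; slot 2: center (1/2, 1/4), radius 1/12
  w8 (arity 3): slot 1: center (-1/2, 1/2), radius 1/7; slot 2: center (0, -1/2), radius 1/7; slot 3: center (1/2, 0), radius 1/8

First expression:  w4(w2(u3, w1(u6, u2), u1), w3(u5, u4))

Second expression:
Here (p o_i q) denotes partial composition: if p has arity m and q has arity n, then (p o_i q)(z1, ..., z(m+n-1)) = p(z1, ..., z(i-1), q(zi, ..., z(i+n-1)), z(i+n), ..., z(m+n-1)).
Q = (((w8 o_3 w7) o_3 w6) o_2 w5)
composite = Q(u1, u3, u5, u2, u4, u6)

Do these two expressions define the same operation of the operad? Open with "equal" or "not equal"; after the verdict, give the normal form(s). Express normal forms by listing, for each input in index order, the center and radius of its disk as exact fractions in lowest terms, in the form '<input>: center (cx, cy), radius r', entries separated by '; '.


In normal form, the first expression is u1: center (-1/24, 1/4), radius 1/120; u2: center (1/288, 65/288), radius 1/1152; u3: center (-1/24, 5/24), radius 1/144; u4: center (1/2, -1/5), radius 1/80; u5: center (9/20, -3/10), radius 1/50; u6: center (0, 65/288), radius 1/864
In normal form, the second expression is u1: center (-1/2, 1/2), radius 1/7; u2: center (143/288, 1/288), radius 1/864; u3: center (-1/14, -4/7), radius 1/35; u4: center (73/144, 1/144), radius 1/720; u5: center (0, -1/2), radius 1/49; u6: center (9/16, 1/32), radius 1/96
They disagree, so not equal.

not equal — first u1: center (-1/24, 1/4), radius 1/120; u2: center (1/288, 65/288), radius 1/1152; u3: center (-1/24, 5/24), radius 1/144; u4: center (1/2, -1/5), radius 1/80; u5: center (9/20, -3/10), radius 1/50; u6: center (0, 65/288), radius 1/864, second u1: center (-1/2, 1/2), radius 1/7; u2: center (143/288, 1/288), radius 1/864; u3: center (-1/14, -4/7), radius 1/35; u4: center (73/144, 1/144), radius 1/720; u5: center (0, -1/2), radius 1/49; u6: center (9/16, 1/32), radius 1/96


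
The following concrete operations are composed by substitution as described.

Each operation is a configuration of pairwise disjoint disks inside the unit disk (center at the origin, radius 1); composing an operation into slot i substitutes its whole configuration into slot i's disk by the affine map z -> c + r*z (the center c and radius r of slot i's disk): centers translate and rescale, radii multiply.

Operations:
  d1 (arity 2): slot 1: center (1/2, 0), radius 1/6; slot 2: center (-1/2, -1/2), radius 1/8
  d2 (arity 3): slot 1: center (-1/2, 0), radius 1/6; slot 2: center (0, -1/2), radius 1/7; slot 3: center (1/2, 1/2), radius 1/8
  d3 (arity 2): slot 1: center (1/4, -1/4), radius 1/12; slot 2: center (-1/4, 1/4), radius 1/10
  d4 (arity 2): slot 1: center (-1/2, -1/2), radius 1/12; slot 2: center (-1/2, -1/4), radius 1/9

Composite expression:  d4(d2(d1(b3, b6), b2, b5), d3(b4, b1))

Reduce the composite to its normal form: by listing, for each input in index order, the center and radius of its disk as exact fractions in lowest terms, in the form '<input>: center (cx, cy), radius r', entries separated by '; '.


Affine substitution under d4: radii multiply and b-centers shift.
input b3: applying the 3 nested substitutions gives center (-77/144, -1/2), radius 1/432
input b6: applying the 3 nested substitutions gives center (-79/144, -73/144), radius 1/576
input b2: applying the 2 nested substitutions gives center (-1/2, -13/24), radius 1/84
input b5: applying the 2 nested substitutions gives center (-11/24, -11/24), radius 1/96
input b4: applying the 2 nested substitutions gives center (-17/36, -5/18), radius 1/108
input b1: applying the 2 nested substitutions gives center (-19/36, -2/9), radius 1/90

b1: center (-19/36, -2/9), radius 1/90; b2: center (-1/2, -13/24), radius 1/84; b3: center (-77/144, -1/2), radius 1/432; b4: center (-17/36, -5/18), radius 1/108; b5: center (-11/24, -11/24), radius 1/96; b6: center (-79/144, -73/144), radius 1/576


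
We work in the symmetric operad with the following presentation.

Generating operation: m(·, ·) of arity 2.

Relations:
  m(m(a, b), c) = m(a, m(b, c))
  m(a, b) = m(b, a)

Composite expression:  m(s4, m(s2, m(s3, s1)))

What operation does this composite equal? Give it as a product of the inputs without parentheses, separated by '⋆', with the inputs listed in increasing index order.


s1 ⋆ s2 ⋆ s3 ⋆ s4

Key point: m commutes, so take the s-inputs in any fixed order.
m(s3, s1) unparenthesizes to s3 ⋆ s1
m(s2, m(s3, s1)) unparenthesizes to s2 ⋆ s3 ⋆ s1
m(s4, m(s2, m(s3, s1))) unparenthesizes to s4 ⋆ s2 ⋆ s3 ⋆ s1
reordering the factors by index: s1 ⋆ s2 ⋆ s3 ⋆ s4


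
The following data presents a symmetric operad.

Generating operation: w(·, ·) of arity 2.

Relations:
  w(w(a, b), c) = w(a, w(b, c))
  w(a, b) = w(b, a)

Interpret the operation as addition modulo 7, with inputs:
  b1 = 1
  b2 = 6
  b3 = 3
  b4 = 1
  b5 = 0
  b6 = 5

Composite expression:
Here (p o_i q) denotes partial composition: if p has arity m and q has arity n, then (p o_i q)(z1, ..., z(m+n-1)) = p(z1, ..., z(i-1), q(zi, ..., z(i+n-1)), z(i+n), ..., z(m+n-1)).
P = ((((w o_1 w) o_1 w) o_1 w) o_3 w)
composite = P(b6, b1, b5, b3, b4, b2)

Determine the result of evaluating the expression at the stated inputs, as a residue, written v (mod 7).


2 (mod 7)


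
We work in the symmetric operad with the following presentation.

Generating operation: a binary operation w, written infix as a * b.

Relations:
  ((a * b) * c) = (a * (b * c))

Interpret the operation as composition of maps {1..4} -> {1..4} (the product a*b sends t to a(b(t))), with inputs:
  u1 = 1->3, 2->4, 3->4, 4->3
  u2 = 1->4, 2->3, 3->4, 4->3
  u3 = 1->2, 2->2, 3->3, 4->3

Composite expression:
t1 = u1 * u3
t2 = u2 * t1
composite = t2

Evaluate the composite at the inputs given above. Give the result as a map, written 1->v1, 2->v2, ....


1->3, 2->3, 3->3, 4->3


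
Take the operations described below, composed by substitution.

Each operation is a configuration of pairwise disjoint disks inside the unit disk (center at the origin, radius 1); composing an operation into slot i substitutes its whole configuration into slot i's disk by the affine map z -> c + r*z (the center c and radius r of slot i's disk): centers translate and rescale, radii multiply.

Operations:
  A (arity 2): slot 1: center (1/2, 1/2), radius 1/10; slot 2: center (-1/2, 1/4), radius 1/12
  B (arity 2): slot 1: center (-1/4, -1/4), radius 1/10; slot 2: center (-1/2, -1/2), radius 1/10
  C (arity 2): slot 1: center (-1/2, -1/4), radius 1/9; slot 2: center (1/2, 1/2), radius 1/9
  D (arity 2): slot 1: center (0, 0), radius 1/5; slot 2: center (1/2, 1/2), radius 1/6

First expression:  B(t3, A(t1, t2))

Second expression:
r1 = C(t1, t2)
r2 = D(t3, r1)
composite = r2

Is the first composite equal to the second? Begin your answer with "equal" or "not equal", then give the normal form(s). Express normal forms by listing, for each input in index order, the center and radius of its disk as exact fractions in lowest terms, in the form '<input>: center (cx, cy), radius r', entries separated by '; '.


not equal: they reduce to t1: center (-9/20, -9/20), radius 1/100; t2: center (-11/20, -19/40), radius 1/120; t3: center (-1/4, -1/4), radius 1/10 and t1: center (5/12, 11/24), radius 1/54; t2: center (7/12, 7/12), radius 1/54; t3: center (0, 0), radius 1/5

In normal form, the first expression is t1: center (-9/20, -9/20), radius 1/100; t2: center (-11/20, -19/40), radius 1/120; t3: center (-1/4, -1/4), radius 1/10
In normal form, the second expression is t1: center (5/12, 11/24), radius 1/54; t2: center (7/12, 7/12), radius 1/54; t3: center (0, 0), radius 1/5
No match — not equal.


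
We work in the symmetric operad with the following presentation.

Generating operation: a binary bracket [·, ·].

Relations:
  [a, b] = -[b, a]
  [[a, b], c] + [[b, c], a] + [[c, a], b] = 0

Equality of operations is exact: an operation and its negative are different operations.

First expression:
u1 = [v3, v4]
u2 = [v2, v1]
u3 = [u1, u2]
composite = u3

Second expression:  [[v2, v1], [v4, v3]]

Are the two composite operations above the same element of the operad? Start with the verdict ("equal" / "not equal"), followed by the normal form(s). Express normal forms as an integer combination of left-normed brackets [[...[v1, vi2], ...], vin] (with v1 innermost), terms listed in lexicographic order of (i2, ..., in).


equal: each reduces to [[[v1, v2], v3], v4] - [[[v1, v2], v4], v3]

In normal form, the first expression is [[[v1, v2], v3], v4] - [[[v1, v2], v4], v3]
In normal form, the second expression is [[[v1, v2], v3], v4] - [[[v1, v2], v4], v3]
The normal forms match — equal.


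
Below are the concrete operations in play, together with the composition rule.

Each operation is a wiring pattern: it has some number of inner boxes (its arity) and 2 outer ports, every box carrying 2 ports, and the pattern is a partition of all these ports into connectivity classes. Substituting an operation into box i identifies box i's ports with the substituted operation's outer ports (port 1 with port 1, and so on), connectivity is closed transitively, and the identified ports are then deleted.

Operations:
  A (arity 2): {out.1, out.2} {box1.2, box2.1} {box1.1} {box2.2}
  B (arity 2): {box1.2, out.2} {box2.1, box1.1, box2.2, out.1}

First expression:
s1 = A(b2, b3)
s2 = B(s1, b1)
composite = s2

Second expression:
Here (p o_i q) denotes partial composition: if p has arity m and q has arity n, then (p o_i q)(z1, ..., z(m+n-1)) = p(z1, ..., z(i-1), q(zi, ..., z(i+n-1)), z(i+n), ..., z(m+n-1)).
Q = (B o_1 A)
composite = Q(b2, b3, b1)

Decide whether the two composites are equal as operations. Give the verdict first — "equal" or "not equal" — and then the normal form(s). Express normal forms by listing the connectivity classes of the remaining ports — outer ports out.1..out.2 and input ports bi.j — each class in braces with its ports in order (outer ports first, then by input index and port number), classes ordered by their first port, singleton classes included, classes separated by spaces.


In normal form, the first expression is {out.1, out.2, b1.1, b1.2} {b2.1} {b2.2, b3.1} {b3.2}
In normal form, the second expression is {out.1, out.2, b1.1, b1.2} {b2.1} {b2.2, b3.1} {b3.2}
Both agree, so they are equal.

equal; the common form is {out.1, out.2, b1.1, b1.2} {b2.1} {b2.2, b3.1} {b3.2}
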